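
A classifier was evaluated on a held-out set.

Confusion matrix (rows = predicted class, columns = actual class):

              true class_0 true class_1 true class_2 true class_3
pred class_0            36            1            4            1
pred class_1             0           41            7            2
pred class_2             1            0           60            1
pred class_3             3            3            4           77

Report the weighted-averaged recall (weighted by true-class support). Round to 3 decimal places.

0.888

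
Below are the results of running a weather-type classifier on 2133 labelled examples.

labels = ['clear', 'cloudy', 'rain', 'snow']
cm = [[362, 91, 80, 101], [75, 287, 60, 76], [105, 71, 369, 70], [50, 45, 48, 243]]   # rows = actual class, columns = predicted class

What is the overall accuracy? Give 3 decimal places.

Accuracy = trace / total = (362+287+369+243=1261) / 2133 = 1261/2133 = 0.591

0.591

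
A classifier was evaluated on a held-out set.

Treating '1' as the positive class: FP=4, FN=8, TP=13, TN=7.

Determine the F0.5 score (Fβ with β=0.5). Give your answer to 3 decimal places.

Fβ = (1+β²)·TP / ((1+β²)·TP + β²·FN + FP), with β²=1/4
= 1.25·13 / (1.25·13 + 0.25·8 + 4) = 0.730

0.730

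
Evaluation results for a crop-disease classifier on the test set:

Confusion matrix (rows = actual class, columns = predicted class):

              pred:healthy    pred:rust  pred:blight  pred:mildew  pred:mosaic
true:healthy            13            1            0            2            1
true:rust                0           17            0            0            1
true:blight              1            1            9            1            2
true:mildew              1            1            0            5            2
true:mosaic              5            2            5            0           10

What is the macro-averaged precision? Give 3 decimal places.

Per-class precision (TP/(TP+FP)):
  healthy: TP=13, FP=0+1+1+5=7 → 13/20 = 0.6500
  rust: TP=17, FP=1+1+1+2=5 → 17/22 = 0.7727
  blight: TP=9, FP=0+0+0+5=5 → 9/14 = 0.6429
  mildew: TP=5, FP=2+0+1+0=3 → 5/8 = 0.6250
  mosaic: TP=10, FP=1+1+2+2=6 → 10/16 = 0.6250
Macro-precision = mean = (0.6500 + 0.7727 + 0.6429 + 0.6250 + 0.6250) / 5 = 0.663

0.663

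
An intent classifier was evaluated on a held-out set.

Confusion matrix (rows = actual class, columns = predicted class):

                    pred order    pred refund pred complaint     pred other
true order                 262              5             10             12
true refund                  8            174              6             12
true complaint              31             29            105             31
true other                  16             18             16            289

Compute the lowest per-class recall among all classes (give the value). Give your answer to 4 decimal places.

0.5357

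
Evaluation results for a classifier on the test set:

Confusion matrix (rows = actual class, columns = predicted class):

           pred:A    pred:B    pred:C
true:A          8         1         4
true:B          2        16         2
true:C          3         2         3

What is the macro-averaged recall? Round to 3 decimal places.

0.597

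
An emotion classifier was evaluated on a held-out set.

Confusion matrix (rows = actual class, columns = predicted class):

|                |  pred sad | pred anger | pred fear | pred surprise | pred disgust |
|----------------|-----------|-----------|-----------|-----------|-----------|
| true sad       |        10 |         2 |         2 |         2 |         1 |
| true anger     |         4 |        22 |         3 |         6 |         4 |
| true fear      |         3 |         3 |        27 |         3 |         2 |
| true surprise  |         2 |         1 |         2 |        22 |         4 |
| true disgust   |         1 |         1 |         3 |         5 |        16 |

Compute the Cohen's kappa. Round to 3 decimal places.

Observed agreement pₒ = trace/N = 97/151 = 0.6424
Expected agreement pₑ = Σ (rowᵢ·colᵢ)/N² = (17·20 + 39·29 + 38·37 + 31·38 + 26·27)/151² = 0.2086
κ = (pₒ − pₑ)/(1 − pₑ) = (0.6424 − 0.2086)/(1 − 0.2086) = 0.548

0.548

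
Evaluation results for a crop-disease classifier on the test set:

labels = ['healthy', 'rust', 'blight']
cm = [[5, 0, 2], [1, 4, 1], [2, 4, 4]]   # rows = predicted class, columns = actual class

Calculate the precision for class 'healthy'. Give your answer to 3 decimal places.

0.714

Treat 'healthy' as positive and all other classes as negative.
precision = TP/(TP+FP).
healthy: TP=5, FP=0+2=2 → 5/7 = 0.7143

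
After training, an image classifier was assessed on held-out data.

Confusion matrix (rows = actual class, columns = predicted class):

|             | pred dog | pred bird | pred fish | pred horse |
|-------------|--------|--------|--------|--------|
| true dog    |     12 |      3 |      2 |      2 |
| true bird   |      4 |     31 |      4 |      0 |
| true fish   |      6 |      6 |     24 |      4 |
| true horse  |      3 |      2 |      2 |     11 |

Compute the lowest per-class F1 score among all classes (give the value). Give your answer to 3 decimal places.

Per-class F1 score (2·TP/(2·TP+FP+FN)):
  dog: TP=12, FP=4+6+3=13, FN=3+2+2=7 → 24/44 = 0.5455
  bird: TP=31, FP=3+6+2=11, FN=4+4+0=8 → 62/81 = 0.7654
  fish: TP=24, FP=2+4+2=8, FN=6+6+4=16 → 48/72 = 0.6667
  horse: TP=11, FP=2+0+4=6, FN=3+2+2=7 → 22/35 = 0.6286
Lowest is class 'dog' with F1 score = 0.545.

0.545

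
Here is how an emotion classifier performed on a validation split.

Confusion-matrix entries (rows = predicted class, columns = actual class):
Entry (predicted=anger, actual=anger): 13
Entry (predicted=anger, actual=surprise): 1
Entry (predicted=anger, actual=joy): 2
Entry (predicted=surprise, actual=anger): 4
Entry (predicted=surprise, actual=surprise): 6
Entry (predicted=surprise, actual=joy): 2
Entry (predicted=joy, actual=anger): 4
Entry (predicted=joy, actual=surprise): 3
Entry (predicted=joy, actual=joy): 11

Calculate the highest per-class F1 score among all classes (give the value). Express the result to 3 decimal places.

0.703

Per-class F1 score (2·TP/(2·TP+FP+FN)):
  anger: TP=13, FP=1+2=3, FN=4+4=8 → 26/37 = 0.7027
  surprise: TP=6, FP=4+2=6, FN=1+3=4 → 12/22 = 0.5455
  joy: TP=11, FP=4+3=7, FN=2+2=4 → 22/33 = 0.6667
Highest is class 'anger' with F1 score = 0.703.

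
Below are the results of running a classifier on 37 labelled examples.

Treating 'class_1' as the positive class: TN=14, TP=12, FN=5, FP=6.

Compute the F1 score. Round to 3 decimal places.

Precision = TP/(TP+FP) = 12/18 = 0.6667
Recall = TP/(TP+FN) = 12/17 = 0.7059
F1 = 2·TP/(2·TP+FP+FN) = 24/35 = 0.686

0.686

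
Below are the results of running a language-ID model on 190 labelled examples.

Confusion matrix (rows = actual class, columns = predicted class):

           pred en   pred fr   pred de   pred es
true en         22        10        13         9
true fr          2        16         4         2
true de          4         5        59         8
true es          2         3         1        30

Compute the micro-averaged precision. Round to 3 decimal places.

0.668

Micro-averaging pools counts across classes: ΣTP=127, ΣFP=63, ΣFN=63.
Micro-precision = TP/(TP+FP) on pooled counts = 0.668 (equals overall accuracy in single-label multiclass).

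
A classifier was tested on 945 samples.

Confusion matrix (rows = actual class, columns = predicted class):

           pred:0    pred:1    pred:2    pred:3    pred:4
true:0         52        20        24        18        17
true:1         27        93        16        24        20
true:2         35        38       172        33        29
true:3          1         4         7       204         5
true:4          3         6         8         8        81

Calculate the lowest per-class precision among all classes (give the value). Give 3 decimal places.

Per-class precision (TP/(TP+FP)):
  0: TP=52, FP=27+35+1+3=66 → 52/118 = 0.4407
  1: TP=93, FP=20+38+4+6=68 → 93/161 = 0.5776
  2: TP=172, FP=24+16+7+8=55 → 172/227 = 0.7577
  3: TP=204, FP=18+24+33+8=83 → 204/287 = 0.7108
  4: TP=81, FP=17+20+29+5=71 → 81/152 = 0.5329
Lowest is class '0' with precision = 0.441.

0.441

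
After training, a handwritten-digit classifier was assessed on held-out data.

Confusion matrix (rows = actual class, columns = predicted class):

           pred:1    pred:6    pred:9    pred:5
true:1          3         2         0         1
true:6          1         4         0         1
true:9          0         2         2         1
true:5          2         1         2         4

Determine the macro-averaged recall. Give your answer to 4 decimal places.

0.5028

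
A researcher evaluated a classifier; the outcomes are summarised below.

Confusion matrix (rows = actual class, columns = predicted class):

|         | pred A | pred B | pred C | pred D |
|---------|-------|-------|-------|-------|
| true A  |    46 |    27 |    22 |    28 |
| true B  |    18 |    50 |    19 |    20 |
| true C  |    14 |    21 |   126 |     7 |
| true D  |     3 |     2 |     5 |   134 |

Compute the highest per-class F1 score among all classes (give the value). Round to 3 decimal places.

Per-class F1 score (2·TP/(2·TP+FP+FN)):
  A: TP=46, FP=18+14+3=35, FN=27+22+28=77 → 92/204 = 0.4510
  B: TP=50, FP=27+21+2=50, FN=18+19+20=57 → 100/207 = 0.4831
  C: TP=126, FP=22+19+5=46, FN=14+21+7=42 → 252/340 = 0.7412
  D: TP=134, FP=28+20+7=55, FN=3+2+5=10 → 268/333 = 0.8048
Highest is class 'D' with F1 score = 0.805.

0.805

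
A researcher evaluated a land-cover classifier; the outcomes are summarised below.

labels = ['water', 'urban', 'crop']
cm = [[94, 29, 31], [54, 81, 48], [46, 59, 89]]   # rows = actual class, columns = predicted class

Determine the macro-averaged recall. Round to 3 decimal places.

0.504

Per-class recall (TP/(TP+FN)):
  water: TP=94, FN=29+31=60 → 94/154 = 0.6104
  urban: TP=81, FN=54+48=102 → 81/183 = 0.4426
  crop: TP=89, FN=46+59=105 → 89/194 = 0.4588
Macro-recall = mean = (0.6104 + 0.4426 + 0.4588) / 3 = 0.504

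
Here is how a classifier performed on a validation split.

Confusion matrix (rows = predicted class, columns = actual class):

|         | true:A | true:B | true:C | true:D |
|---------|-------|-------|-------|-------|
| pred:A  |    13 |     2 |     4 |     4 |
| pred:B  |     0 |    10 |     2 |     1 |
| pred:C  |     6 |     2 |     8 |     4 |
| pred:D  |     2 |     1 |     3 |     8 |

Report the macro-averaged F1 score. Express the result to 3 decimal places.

0.563

Per-class F1 score (2·TP/(2·TP+FP+FN)):
  A: TP=13, FP=2+4+4=10, FN=0+6+2=8 → 26/44 = 0.5909
  B: TP=10, FP=0+2+1=3, FN=2+2+1=5 → 20/28 = 0.7143
  C: TP=8, FP=6+2+4=12, FN=4+2+3=9 → 16/37 = 0.4324
  D: TP=8, FP=2+1+3=6, FN=4+1+4=9 → 16/31 = 0.5161
Macro-F1 score = mean = (0.5909 + 0.7143 + 0.4324 + 0.5161) / 4 = 0.563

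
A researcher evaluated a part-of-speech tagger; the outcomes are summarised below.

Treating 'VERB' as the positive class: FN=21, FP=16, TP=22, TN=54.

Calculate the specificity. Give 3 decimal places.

0.771

Specificity = TN/(TN+FP) = 54/(54+16) = 0.771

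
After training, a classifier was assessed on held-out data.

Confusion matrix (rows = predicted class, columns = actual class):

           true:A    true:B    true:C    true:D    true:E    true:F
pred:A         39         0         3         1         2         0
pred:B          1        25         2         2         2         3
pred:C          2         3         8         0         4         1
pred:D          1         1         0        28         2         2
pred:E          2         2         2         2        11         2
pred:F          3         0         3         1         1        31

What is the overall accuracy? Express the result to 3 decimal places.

Accuracy = trace / total = (39+25+8+28+11+31=142) / 192 = 142/192 = 0.740

0.740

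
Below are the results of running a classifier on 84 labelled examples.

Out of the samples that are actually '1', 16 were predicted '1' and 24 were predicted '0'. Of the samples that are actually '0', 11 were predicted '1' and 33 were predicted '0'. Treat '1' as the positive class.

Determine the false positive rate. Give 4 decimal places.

0.2500

FPR = FP/(FP+TN) = 11/(11+33) = 0.2500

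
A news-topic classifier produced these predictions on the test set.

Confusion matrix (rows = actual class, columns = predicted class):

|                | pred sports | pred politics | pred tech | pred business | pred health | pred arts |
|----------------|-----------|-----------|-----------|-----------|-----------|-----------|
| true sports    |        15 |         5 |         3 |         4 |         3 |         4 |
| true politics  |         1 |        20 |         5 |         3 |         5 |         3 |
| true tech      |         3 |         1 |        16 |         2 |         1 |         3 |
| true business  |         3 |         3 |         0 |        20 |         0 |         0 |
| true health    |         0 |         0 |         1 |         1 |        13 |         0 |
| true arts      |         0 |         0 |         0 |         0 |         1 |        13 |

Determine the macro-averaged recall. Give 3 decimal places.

0.694

Per-class recall (TP/(TP+FN)):
  sports: TP=15, FN=5+3+4+3+4=19 → 15/34 = 0.4412
  politics: TP=20, FN=1+5+3+5+3=17 → 20/37 = 0.5405
  tech: TP=16, FN=3+1+2+1+3=10 → 16/26 = 0.6154
  business: TP=20, FN=3+3+0+0+0=6 → 20/26 = 0.7692
  health: TP=13, FN=0+0+1+1+0=2 → 13/15 = 0.8667
  arts: TP=13, FN=0+0+0+0+1=1 → 13/14 = 0.9286
Macro-recall = mean = (0.4412 + 0.5405 + 0.6154 + 0.7692 + 0.8667 + 0.9286) / 6 = 0.694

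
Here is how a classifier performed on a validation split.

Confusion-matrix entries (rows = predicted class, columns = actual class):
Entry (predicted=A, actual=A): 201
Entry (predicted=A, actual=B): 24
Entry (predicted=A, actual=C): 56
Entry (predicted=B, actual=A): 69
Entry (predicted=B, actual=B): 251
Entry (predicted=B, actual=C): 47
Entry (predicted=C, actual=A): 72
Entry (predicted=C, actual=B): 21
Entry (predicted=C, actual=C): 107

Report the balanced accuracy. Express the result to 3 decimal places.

0.648

Balanced accuracy = mean of per-class recall.
  A: recall = 201/342 = 0.5877
  B: recall = 251/296 = 0.8480
  C: recall = 107/210 = 0.5095
Mean = (0.5877 + 0.8480 + 0.5095) / 3 = 0.648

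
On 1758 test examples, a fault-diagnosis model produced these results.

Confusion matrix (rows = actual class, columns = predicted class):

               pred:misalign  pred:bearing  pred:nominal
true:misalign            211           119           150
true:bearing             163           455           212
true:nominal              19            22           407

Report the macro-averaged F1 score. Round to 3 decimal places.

0.597

Per-class F1 score (2·TP/(2·TP+FP+FN)):
  misalign: TP=211, FP=163+19=182, FN=119+150=269 → 422/873 = 0.4834
  bearing: TP=455, FP=119+22=141, FN=163+212=375 → 910/1426 = 0.6381
  nominal: TP=407, FP=150+212=362, FN=19+22=41 → 814/1217 = 0.6689
Macro-F1 score = mean = (0.4834 + 0.6381 + 0.6689) / 3 = 0.597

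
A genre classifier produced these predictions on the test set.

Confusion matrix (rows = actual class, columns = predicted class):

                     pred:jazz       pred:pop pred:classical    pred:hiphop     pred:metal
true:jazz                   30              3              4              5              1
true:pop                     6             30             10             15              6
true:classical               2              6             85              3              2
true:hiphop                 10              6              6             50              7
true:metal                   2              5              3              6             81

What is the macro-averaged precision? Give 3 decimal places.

0.691

Per-class precision (TP/(TP+FP)):
  jazz: TP=30, FP=6+2+10+2=20 → 30/50 = 0.6000
  pop: TP=30, FP=3+6+6+5=20 → 30/50 = 0.6000
  classical: TP=85, FP=4+10+6+3=23 → 85/108 = 0.7870
  hiphop: TP=50, FP=5+15+3+6=29 → 50/79 = 0.6329
  metal: TP=81, FP=1+6+2+7=16 → 81/97 = 0.8351
Macro-precision = mean = (0.6000 + 0.6000 + 0.7870 + 0.6329 + 0.8351) / 5 = 0.691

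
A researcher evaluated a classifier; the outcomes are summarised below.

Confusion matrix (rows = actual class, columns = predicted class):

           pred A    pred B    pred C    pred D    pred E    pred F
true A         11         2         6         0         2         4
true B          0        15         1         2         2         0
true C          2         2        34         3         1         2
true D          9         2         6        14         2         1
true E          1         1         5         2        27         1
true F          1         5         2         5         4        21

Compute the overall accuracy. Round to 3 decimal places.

Accuracy = trace / total = (11+15+34+14+27+21=122) / 198 = 122/198 = 0.616

0.616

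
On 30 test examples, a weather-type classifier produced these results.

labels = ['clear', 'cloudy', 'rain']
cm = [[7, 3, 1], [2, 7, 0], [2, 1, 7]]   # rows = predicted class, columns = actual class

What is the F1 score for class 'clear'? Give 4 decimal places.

Take TP from the diagonal, FP from the rest of the 'clear' prediction marginal, FN from the rest of the 'clear' actual marginal.
F1 score = 2·TP/(2·TP+FP+FN).
clear: TP=7, FP=3+1=4, FN=2+2=4 → 14/22 = 0.63636

0.6364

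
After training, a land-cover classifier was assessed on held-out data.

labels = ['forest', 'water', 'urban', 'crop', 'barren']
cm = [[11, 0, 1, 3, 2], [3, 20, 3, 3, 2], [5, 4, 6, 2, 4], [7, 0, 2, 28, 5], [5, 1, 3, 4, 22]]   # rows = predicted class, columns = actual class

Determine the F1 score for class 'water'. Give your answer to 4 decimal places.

One-vs-rest for 'water': TP = diagonal; FP = other classes predicted 'water'; FN = 'water' predicted as other.
F1 score = 2·TP/(2·TP+FP+FN).
water: TP=20, FP=3+3+3+2=11, FN=0+4+0+1=5 → 40/56 = 0.71429

0.7143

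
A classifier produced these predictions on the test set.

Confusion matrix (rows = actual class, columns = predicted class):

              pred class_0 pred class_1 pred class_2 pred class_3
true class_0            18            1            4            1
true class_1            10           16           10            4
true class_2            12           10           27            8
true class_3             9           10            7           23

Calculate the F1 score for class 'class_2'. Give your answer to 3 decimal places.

One-vs-rest for 'class_2': TP = diagonal; FP = other classes predicted 'class_2'; FN = 'class_2' predicted as other.
F1 score = 2·TP/(2·TP+FP+FN).
class_2: TP=27, FP=4+10+7=21, FN=12+10+8=30 → 54/105 = 0.5143

0.514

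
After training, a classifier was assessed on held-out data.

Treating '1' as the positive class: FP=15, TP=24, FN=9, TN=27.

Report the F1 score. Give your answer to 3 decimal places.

0.667

Precision = TP/(TP+FP) = 24/39 = 0.6154
Recall = TP/(TP+FN) = 24/33 = 0.7273
F1 = 2·TP/(2·TP+FP+FN) = 48/72 = 0.667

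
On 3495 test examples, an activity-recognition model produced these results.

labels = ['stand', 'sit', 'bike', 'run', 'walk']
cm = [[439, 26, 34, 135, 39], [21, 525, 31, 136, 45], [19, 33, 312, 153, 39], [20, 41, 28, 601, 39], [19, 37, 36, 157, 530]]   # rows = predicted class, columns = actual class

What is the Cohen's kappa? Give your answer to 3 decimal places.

Observed agreement pₒ = trace/N = 2407/3495 = 0.6887
Expected agreement pₑ = Σ (rowᵢ·colᵢ)/N² = (518·673 + 662·758 + 441·556 + 1182·729 + 692·779)/3495² = 0.2044
κ = (pₒ − pₑ)/(1 − pₑ) = (0.6887 − 0.2044)/(1 − 0.2044) = 0.609

0.609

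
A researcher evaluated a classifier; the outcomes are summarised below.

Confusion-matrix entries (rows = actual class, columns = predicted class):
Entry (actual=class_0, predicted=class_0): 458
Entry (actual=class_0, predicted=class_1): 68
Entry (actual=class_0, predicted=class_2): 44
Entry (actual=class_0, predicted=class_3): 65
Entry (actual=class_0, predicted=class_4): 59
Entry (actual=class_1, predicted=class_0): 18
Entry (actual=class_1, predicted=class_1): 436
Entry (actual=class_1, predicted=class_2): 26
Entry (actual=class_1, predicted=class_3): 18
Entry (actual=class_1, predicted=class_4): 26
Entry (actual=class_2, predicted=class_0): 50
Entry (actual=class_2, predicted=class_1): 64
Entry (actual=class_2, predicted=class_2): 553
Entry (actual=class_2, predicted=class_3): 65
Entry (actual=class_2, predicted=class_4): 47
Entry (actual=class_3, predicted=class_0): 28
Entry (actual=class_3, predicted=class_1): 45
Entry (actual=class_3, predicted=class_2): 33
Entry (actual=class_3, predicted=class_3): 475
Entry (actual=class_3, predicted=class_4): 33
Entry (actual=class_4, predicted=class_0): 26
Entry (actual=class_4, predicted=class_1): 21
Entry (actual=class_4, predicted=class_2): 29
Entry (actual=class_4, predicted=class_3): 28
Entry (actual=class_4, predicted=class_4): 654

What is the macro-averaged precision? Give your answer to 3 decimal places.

Per-class precision (TP/(TP+FP)):
  class_0: TP=458, FP=18+50+28+26=122 → 458/580 = 0.7897
  class_1: TP=436, FP=68+64+45+21=198 → 436/634 = 0.6877
  class_2: TP=553, FP=44+26+33+29=132 → 553/685 = 0.8073
  class_3: TP=475, FP=65+18+65+28=176 → 475/651 = 0.7296
  class_4: TP=654, FP=59+26+47+33=165 → 654/819 = 0.7985
Macro-precision = mean = (0.7897 + 0.6877 + 0.8073 + 0.7296 + 0.7985) / 5 = 0.763

0.763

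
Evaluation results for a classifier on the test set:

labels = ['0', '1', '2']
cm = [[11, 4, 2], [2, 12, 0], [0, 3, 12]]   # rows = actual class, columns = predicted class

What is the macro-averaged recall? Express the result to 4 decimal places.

Per-class recall (TP/(TP+FN)):
  0: TP=11, FN=4+2=6 → 11/17 = 0.64706
  1: TP=12, FN=2+0=2 → 12/14 = 0.85714
  2: TP=12, FN=0+3=3 → 12/15 = 0.80000
Macro-recall = mean = (0.64706 + 0.85714 + 0.80000) / 3 = 0.7681

0.7681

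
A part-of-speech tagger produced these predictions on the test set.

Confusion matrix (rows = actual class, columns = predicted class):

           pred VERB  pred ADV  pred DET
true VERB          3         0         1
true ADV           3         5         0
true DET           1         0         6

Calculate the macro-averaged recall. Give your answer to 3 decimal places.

Per-class recall (TP/(TP+FN)):
  VERB: TP=3, FN=0+1=1 → 3/4 = 0.7500
  ADV: TP=5, FN=3+0=3 → 5/8 = 0.6250
  DET: TP=6, FN=1+0=1 → 6/7 = 0.8571
Macro-recall = mean = (0.7500 + 0.6250 + 0.8571) / 3 = 0.744

0.744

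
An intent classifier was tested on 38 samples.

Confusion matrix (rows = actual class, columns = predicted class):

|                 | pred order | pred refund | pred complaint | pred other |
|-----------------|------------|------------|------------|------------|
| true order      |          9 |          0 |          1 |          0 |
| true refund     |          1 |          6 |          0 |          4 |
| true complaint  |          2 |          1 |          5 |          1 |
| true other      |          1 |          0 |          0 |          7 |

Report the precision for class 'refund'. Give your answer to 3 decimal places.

precision = TP/(TP+FP).
refund: TP=6, FP=0+1+0=1 → 6/7 = 0.8571

0.857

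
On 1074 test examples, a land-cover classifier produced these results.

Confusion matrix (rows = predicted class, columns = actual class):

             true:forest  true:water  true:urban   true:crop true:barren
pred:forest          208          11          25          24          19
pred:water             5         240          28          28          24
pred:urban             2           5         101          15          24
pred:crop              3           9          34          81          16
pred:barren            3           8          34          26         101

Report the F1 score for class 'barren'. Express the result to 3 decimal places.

Take TP from the diagonal, FP from the rest of the 'barren' prediction marginal, FN from the rest of the 'barren' actual marginal.
F1 score = 2·TP/(2·TP+FP+FN).
barren: TP=101, FP=3+8+34+26=71, FN=19+24+24+16=83 → 202/356 = 0.5674

0.567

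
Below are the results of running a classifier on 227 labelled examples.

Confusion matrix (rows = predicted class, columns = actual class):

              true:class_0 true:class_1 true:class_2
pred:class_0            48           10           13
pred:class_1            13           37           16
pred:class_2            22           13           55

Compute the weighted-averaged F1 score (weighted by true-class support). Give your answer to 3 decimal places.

0.617

Per-class F1 score (2·TP/(2·TP+FP+FN)):
  class_0: TP=48, FP=10+13=23, FN=13+22=35 → 96/154 = 0.6234
  class_1: TP=37, FP=13+16=29, FN=10+13=23 → 74/126 = 0.5873
  class_2: TP=55, FP=22+13=35, FN=13+16=29 → 110/174 = 0.6322
Weighted-F1 score = Σ (supportᵢ/N)·F1 scoreᵢ with N=227: (83/227)·0.6234 + (60/227)·0.5873 + (84/227)·0.6322 = 0.617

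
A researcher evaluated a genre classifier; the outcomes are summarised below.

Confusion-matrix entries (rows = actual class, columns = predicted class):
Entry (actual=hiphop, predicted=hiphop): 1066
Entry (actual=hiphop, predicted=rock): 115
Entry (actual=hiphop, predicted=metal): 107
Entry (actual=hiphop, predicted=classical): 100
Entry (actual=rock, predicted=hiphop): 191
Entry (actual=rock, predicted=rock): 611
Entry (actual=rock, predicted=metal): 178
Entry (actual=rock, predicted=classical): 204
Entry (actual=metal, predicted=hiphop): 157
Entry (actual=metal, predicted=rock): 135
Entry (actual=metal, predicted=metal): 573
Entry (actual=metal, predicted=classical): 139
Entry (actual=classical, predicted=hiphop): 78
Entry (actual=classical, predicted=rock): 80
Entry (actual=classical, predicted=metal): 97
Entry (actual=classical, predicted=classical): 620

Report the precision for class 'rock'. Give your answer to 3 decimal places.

0.649

precision = TP/(TP+FP).
rock: TP=611, FP=115+135+80=330 → 611/941 = 0.6493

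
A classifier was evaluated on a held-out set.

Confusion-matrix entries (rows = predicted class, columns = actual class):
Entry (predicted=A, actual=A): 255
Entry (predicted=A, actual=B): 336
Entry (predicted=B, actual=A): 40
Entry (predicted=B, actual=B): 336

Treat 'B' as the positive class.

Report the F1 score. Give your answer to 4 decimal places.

Precision = TP/(TP+FP) = 336/376 = 0.8936
Recall = TP/(TP+FN) = 336/672 = 0.5000
F1 = 2·TP/(2·TP+FP+FN) = 672/1048 = 0.6412

0.6412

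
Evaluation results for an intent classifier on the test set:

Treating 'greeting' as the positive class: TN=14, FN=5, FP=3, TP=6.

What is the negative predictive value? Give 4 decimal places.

NPV = TN/(TN+FN) = 14/(14+5) = 0.7368

0.7368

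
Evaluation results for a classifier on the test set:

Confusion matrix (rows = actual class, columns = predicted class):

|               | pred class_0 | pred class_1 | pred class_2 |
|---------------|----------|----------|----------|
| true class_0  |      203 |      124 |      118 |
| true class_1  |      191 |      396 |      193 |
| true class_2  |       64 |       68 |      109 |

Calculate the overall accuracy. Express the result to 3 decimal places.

0.483

Accuracy = trace / total = (203+396+109=708) / 1466 = 708/1466 = 0.483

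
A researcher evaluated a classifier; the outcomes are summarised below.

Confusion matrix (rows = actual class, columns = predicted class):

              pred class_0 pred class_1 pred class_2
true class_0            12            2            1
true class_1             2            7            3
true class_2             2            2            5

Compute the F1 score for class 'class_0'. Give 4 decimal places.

Treat 'class_0' as positive and all other classes as negative.
F1 score = 2·TP/(2·TP+FP+FN).
class_0: TP=12, FP=2+2=4, FN=2+1=3 → 24/31 = 0.77419

0.7742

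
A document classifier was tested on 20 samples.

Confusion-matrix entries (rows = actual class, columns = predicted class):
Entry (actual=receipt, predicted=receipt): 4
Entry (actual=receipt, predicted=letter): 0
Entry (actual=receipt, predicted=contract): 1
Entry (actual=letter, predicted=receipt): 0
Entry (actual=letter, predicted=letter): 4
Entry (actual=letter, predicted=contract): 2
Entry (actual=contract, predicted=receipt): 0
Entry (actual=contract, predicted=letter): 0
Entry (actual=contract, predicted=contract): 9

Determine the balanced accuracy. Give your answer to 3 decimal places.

0.822

Balanced accuracy = mean of per-class recall.
  receipt: recall = 4/5 = 0.8000
  letter: recall = 4/6 = 0.6667
  contract: recall = 9/9 = 1.0000
Mean = (0.8000 + 0.6667 + 1.0000) / 3 = 0.822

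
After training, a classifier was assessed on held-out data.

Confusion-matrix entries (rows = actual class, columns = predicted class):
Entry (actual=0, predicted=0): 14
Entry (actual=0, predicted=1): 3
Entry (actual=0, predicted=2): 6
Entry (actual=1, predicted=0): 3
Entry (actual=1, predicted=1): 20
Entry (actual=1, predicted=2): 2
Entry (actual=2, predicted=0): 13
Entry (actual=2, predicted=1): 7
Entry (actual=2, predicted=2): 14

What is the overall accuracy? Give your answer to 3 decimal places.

Accuracy = trace / total = (14+20+14=48) / 82 = 48/82 = 0.585

0.585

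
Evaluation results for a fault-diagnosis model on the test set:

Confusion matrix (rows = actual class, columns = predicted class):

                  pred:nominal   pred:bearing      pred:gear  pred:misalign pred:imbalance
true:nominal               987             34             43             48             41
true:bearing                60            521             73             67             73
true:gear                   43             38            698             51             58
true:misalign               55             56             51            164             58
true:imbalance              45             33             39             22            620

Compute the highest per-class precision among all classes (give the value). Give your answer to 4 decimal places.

Per-class precision (TP/(TP+FP)):
  nominal: TP=987, FP=60+43+55+45=203 → 987/1190 = 0.82941
  bearing: TP=521, FP=34+38+56+33=161 → 521/682 = 0.76393
  gear: TP=698, FP=43+73+51+39=206 → 698/904 = 0.77212
  misalign: TP=164, FP=48+67+51+22=188 → 164/352 = 0.46591
  imbalance: TP=620, FP=41+73+58+58=230 → 620/850 = 0.72941
Highest is class 'nominal' with precision = 0.8294.

0.8294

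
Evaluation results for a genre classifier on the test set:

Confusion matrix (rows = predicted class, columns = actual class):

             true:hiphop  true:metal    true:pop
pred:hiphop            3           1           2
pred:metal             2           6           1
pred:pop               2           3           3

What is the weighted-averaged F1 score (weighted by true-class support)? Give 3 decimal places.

Per-class F1 score (2·TP/(2·TP+FP+FN)):
  hiphop: TP=3, FP=1+2=3, FN=2+2=4 → 6/13 = 0.4615
  metal: TP=6, FP=2+1=3, FN=1+3=4 → 12/19 = 0.6316
  pop: TP=3, FP=2+3=5, FN=2+1=3 → 6/14 = 0.4286
Weighted-F1 score = Σ (supportᵢ/N)·F1 scoreᵢ with N=23: (7/23)·0.4615 + (10/23)·0.6316 + (6/23)·0.4286 = 0.527

0.527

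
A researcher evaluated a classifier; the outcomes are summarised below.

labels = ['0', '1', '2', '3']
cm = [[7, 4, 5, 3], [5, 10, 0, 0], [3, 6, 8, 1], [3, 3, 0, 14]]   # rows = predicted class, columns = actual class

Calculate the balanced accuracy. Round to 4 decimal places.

0.5542

Balanced accuracy = mean of per-class recall.
  0: recall = 7/18 = 0.38889
  1: recall = 10/23 = 0.43478
  2: recall = 8/13 = 0.61538
  3: recall = 14/18 = 0.77778
Mean = (0.38889 + 0.43478 + 0.61538 + 0.77778) / 4 = 0.5542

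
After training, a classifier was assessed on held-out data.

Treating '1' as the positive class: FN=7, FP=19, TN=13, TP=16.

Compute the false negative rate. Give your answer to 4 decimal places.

0.3043

FNR = FN/(FN+TP) = 7/(7+16) = 0.3043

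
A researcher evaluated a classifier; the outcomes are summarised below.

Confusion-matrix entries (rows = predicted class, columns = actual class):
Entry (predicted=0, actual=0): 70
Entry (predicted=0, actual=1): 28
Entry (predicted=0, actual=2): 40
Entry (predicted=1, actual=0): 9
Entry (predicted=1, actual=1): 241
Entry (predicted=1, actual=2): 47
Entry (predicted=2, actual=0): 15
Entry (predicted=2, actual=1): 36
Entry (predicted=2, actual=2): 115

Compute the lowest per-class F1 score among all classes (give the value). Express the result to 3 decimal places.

0.603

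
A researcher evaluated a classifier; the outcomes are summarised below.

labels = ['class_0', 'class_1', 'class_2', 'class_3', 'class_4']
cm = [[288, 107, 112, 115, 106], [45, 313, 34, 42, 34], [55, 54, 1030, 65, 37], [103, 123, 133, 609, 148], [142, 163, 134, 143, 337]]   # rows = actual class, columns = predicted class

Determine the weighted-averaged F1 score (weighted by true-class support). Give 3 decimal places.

0.568

Per-class F1 score (2·TP/(2·TP+FP+FN)):
  class_0: TP=288, FP=45+55+103+142=345, FN=107+112+115+106=440 → 576/1361 = 0.4232
  class_1: TP=313, FP=107+54+123+163=447, FN=45+34+42+34=155 → 626/1228 = 0.5098
  class_2: TP=1030, FP=112+34+133+134=413, FN=55+54+65+37=211 → 2060/2684 = 0.7675
  class_3: TP=609, FP=115+42+65+143=365, FN=103+123+133+148=507 → 1218/2090 = 0.5828
  class_4: TP=337, FP=106+34+37+148=325, FN=142+163+134+143=582 → 674/1581 = 0.4263
Weighted-F1 score = Σ (supportᵢ/N)·F1 scoreᵢ with N=4472: (728/4472)·0.4232 + (468/4472)·0.5098 + (1241/4472)·0.7675 + (1116/4472)·0.5828 + (919/4472)·0.4263 = 0.568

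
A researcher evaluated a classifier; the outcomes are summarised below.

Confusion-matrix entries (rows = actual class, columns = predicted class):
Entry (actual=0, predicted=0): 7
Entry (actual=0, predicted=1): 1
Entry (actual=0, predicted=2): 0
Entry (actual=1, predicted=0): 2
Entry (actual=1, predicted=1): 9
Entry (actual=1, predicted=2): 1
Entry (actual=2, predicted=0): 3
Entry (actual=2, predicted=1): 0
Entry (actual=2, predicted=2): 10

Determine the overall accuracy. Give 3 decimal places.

0.788

Accuracy = trace / total = (7+9+10=26) / 33 = 26/33 = 0.788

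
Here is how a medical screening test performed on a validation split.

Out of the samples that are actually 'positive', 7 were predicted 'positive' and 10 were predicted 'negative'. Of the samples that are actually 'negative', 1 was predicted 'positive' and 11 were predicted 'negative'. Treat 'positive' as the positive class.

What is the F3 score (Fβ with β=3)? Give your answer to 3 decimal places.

Fβ = (1+β²)·TP / ((1+β²)·TP + β²·FN + FP), with β²=9
= 10·7 / (10·7 + 9·10 + 1) = 0.435

0.435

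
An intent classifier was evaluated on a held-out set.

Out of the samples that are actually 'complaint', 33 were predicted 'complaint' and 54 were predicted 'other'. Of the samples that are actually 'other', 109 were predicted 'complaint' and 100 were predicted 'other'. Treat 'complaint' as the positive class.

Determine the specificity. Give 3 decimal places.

Specificity = TN/(TN+FP) = 100/(100+109) = 0.478

0.478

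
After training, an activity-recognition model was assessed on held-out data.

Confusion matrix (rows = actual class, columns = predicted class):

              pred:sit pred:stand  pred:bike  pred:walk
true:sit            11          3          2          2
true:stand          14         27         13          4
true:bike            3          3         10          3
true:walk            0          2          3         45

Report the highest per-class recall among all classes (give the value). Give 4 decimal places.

0.9000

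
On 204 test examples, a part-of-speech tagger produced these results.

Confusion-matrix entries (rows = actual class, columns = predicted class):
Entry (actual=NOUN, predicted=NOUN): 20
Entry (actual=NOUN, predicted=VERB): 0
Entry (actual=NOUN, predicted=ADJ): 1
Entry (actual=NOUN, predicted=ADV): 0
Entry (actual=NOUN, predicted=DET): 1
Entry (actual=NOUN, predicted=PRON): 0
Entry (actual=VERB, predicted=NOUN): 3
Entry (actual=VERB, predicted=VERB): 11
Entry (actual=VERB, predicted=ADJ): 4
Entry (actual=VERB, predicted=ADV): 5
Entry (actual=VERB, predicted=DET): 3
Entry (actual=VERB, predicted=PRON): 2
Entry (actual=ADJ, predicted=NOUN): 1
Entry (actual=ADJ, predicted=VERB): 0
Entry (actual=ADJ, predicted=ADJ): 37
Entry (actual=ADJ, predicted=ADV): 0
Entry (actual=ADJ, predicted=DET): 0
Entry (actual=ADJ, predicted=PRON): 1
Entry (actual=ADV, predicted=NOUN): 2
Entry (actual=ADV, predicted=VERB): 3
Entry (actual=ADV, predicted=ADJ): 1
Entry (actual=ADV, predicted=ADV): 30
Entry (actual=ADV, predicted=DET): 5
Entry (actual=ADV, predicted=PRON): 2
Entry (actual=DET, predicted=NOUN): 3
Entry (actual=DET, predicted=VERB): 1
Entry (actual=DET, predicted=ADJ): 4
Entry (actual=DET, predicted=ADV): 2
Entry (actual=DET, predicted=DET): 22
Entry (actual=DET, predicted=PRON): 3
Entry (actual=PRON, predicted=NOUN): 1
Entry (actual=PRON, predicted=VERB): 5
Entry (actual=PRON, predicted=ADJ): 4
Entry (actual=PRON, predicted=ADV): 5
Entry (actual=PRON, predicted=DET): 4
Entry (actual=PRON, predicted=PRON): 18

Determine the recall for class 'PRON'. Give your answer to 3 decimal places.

0.486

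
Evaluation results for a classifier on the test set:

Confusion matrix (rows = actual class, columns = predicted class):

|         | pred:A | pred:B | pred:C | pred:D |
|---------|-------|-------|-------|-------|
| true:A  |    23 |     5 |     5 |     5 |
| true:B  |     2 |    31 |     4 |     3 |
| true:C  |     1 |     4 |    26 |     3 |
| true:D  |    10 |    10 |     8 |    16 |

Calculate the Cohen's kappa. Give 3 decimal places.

Observed agreement pₒ = trace/N = 96/156 = 0.6154
Expected agreement pₑ = Σ (rowᵢ·colᵢ)/N² = (38·36 + 40·50 + 34·43 + 44·27)/156² = 0.2473
κ = (pₒ − pₑ)/(1 − pₑ) = (0.6154 − 0.2473)/(1 − 0.2473) = 0.489

0.489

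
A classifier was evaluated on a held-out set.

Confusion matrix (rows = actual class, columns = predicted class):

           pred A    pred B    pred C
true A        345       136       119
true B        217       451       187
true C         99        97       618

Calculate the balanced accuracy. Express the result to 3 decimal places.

0.621

Balanced accuracy = mean of per-class recall.
  A: recall = 345/600 = 0.5750
  B: recall = 451/855 = 0.5275
  C: recall = 618/814 = 0.7592
Mean = (0.5750 + 0.5275 + 0.7592) / 3 = 0.621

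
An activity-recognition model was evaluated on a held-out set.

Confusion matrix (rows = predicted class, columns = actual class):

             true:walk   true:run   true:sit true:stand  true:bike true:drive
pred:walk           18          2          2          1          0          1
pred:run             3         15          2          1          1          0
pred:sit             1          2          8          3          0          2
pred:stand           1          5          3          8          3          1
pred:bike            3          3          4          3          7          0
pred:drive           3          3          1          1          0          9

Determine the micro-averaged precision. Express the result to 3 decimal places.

Micro-averaging pools counts across classes: ΣTP=65, ΣFP=55, ΣFN=55.
Micro-precision = TP/(TP+FP) on pooled counts = 0.542 (equals overall accuracy in single-label multiclass).

0.542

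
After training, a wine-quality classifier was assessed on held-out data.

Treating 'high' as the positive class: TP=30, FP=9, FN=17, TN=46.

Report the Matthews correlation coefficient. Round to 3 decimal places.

0.487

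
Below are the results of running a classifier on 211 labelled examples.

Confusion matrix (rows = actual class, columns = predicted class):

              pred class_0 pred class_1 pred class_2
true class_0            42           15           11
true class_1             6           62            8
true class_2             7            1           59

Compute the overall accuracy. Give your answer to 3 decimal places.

0.773

Accuracy = trace / total = (42+62+59=163) / 211 = 163/211 = 0.773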